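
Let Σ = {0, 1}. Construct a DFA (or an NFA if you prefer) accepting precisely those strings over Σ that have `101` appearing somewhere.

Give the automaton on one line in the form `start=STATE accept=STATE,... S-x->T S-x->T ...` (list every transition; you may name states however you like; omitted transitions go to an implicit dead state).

start=S0 accept=S3 S0-0->S0 S0-1->S1 S1-0->S2 S1-1->S1 S2-0->S0 S2-1->S3 S3-0->S3 S3-1->S3

Track how much of `101` has been matched so far: state S0 is no progress, S3 is the absorbing accept state reached once `101` has occurred. Intermediate states record partial matches; on a mismatch, fall back to the longest reusable overlap.
With 4 states:
        0   1  
>  S0   S0  S1 
   S1   S2  S1 
   S2   S0  S3 
 * S3   S3  S3 
(> = start, * = accepting)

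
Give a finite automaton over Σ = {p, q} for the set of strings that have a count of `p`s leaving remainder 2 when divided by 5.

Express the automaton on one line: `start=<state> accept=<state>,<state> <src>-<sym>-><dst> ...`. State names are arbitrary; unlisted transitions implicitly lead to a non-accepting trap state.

start=S0 accept=S2 S0-p->S1 S0-q->S0 S1-p->S2 S1-q->S1 S2-p->S3 S2-q->S2 S3-p->S4 S3-q->S3 S4-p->S0 S4-q->S4

The only thing that matters is how many `p`s have appeared, reduced mod 5. Use one state per residue: S0 for 0, …, S4 for 4. Reading `p` moves to the next residue; anything else stays put. S2 is accepting.
A 5-state machine:
        p   q  
>  S0   S1  S0 
   S1   S2  S1 
 * S2   S3  S2 
   S3   S4  S3 
   S4   S0  S4 
(> = start, * = accepting)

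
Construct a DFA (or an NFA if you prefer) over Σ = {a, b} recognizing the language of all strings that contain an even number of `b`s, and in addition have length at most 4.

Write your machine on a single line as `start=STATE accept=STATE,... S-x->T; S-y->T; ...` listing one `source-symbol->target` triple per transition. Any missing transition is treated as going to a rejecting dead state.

start=S0; accept=S0,S1,S3,S5,S7; S0-a->S1; S0-b->S2; S1-a->S3; S1-b->S4; S2-a->S4; S2-b->S3; S3-a->S5; S3-b->S6; S4-a->S6; S4-b->S5; S5-a->S7; S5-b->S8; S6-a->S8; S6-b->S7; S7-a->S8; S7-b->S8; S8-a->S8; S8-b->S8

Handle the two conditions separately and then intersect. One (2 states) tracks the count of `b`s modulo 2; the other (6 states) tracks the input length, saturating at 5. Each combined state is a pair, one component from each; accept when both components accept. Minimizing collapses redundant product states.
9 states suffice.
        a   b  
>* S0   S1  S2 
 * S1   S3  S4 
   S2   S4  S3 
 * S3   S5  S6 
   S4   S6  S5 
 * S5   S7  S8 
   S6   S8  S7 
 * S7   S8  S8 
   S8   S8  S8 
(> = start, * = accepting)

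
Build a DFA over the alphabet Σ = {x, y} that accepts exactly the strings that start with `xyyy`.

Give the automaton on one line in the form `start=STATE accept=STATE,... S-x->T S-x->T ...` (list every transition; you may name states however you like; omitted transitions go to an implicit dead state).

Walk along `xyyy` while the input agrees: from S0 take `x` to S1, and so on. Any deviation drops to the rejecting sink S5. Once S4 is reached the prefix is confirmed and every continuation is accepted.
With 6 states:
        x   y  
>  S0   S1  S5 
   S1   S5  S2 
   S2   S5  S3 
   S3   S5  S4 
 * S4   S4  S4 
   S5   S5  S5 
(> = start, * = accepting)

start=S0 accept=S4 S0-x->S1 S0-y->S5 S1-x->S5 S1-y->S2 S2-x->S5 S2-y->S3 S3-x->S5 S3-y->S4 S4-x->S4 S4-y->S4 S5-x->S5 S5-y->S5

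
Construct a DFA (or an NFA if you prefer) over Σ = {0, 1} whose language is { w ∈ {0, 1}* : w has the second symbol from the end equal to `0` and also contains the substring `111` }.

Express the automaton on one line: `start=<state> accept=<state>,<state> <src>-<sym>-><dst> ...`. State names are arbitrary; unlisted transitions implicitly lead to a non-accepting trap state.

Handle the two conditions separately and then intersect. One (7 states) tracks the last 2 symbols read; the other (4 states) tracks whether and how much of `111` has been seen. Each combined state is a pair, one component from each; accept when both components accept. Equivalent product states are then merged.
A 7-state machine:
        0   1  
>  q0   q0  q1 
   q1   q0  q2 
   q2   q0  q3 
   q3   q4  q3 
   q4   q5  q6 
 * q5   q5  q6 
 * q6   q4  q3 
(> = start, * = accepting)

start=q0 accept=q5,q6 q0-0->q0 q0-1->q1 q1-0->q0 q1-1->q2 q2-0->q0 q2-1->q3 q3-0->q4 q3-1->q3 q4-0->q5 q4-1->q6 q5-0->q5 q5-1->q6 q6-0->q4 q6-1->q3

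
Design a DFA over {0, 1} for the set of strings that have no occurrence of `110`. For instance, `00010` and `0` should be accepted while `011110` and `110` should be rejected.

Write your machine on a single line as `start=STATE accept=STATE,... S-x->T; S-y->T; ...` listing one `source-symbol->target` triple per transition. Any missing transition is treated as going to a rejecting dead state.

start=S0; accept=S0,S1,S2; S0-0->S0; S0-1->S1; S1-0->S0; S1-1->S2; S2-0->S3; S2-1->S2; S3-0->S3; S3-1->S3

This is the complement of 'contains `110`'. Use the same substring-matching states — S0 through S3 holding how much of `110` has just been matched — but flip the accepting set: everything except the trap S3 accepts.
With 4 states:
        0   1  
>* S0   S0  S1 
 * S1   S0  S2 
 * S2   S3  S2 
   S3   S3  S3 
(> = start, * = accepting)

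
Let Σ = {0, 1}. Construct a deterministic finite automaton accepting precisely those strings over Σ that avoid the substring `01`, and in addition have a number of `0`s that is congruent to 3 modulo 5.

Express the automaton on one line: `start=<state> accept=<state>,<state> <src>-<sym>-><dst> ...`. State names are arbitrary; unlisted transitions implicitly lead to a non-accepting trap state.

start=s0 accept=s4 s0-0->s1 s0-1->s0 s1-0->s2 s1-1->s3 s2-0->s4 s2-1->s5 s3-0->s5 s3-1->s3 s4-0->s6 s4-1->s7 s5-0->s7 s5-1->s5 s6-0->s8 s6-1->s9 s7-0->s9 s7-1->s7 s8-0->s1 s8-1->s10 s9-0->s10 s9-1->s9 s10-0->s3 s10-1->s10

Handle the two conditions separately and then intersect. The first has 3 states tracking partial matches of the forbidden pattern `01`; the second has 5 states tracking the count of `0`s modulo 5. A product state is a pair (one from each), accepting exactly when both do.
          0    1  
>  s0     s1   s0 
   s1     s2   s3 
   s2     s4   s5 
   s3     s5   s3 
 * s4     s6   s7 
   s5     s7   s5 
   s6     s8   s9 
   s7     s9   s7 
   s8     s1  s10 
   s9    s10   s9 
   s10    s3  s10 
(> = start, * = accepting)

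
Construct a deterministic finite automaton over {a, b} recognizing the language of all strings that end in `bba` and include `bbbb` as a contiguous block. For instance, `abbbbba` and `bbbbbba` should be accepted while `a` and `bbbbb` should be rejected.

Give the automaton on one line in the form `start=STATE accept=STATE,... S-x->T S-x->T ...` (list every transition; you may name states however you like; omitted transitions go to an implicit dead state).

start=q0 accept=q6 q0-a->q0 q0-b->q1 q1-a->q0 q1-b->q2 q2-a->q3 q2-b->q4 q3-a->q0 q3-b->q1 q4-a->q3 q4-b->q5 q5-a->q6 q5-b->q5 q6-a->q7 q6-b->q8 q7-a->q7 q7-b->q8 q8-a->q7 q8-b->q5

Handle the two conditions separately and then intersect. One (4 states) tracks how much of the suffix `bba` has currently been matched; the other (5 states) tracks whether and how much of `bbbb` has been seen. Each combined state is a pair, one component from each; accept when both components accept.
9 states suffice.
        a   b  
>  q0   q0  q1 
   q1   q0  q2 
   q2   q3  q4 
   q3   q0  q1 
   q4   q3  q5 
   q5   q6  q5 
 * q6   q7  q8 
   q7   q7  q8 
   q8   q7  q5 
(> = start, * = accepting)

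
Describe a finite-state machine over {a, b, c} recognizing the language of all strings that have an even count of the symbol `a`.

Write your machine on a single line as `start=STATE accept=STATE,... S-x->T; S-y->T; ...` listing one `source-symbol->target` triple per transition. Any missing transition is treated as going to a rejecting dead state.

The only thing that matters is how many `a`s have appeared, reduced mod 2. Use one state per residue: q0 for 0, …, q1 for 1. Reading `a` moves to the next residue; anything else stays put. q0 is accepting.
A 2-state machine:
        a   b   c  
>* q0   q1  q0  q0 
   q1   q0  q1  q1 
(> = start, * = accepting)

start=q0; accept=q0; q0-a->q1; q0-b->q0; q0-c->q0; q1-a->q0; q1-b->q1; q1-c->q1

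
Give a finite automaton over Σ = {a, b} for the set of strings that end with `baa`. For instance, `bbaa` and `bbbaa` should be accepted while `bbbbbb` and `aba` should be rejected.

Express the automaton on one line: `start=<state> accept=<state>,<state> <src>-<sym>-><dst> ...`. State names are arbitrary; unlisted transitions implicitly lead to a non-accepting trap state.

start=S0 accept=S3 S0-a->S0 S0-b->S1 S1-a->S2 S1-b->S1 S2-a->S3 S2-b->S1 S3-a->S0 S3-b->S1

Let each state record the length of the longest suffix of the input read so far that is also a prefix of `baa`. S1 means the last symbol is `b`; S2 means the last 2 symbols are `ba`; S3 means the last 3 symbols are `baa`. Accept only at S3, where the string currently ends in `baa`.
A 4-state machine:
        a   b  
>  S0   S0  S1 
   S1   S2  S1 
   S2   S3  S1 
 * S3   S0  S1 
(> = start, * = accepting)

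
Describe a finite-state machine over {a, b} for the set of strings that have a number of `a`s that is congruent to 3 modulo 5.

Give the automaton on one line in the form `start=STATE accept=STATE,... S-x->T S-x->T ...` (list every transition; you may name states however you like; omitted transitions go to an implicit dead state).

start=q0 accept=q3 q0-a->q1 q0-b->q0 q1-a->q2 q1-b->q1 q2-a->q3 q2-b->q2 q3-a->q4 q3-b->q3 q4-a->q0 q4-b->q4

Keep the running count of `a`s modulo 5: each `a` advances along the cycle q0 → q1 → q2 → q3 → q4 → q0 while other symbols loop. Accept at q3.
5 states suffice.
        a   b  
>  q0   q1  q0 
   q1   q2  q1 
   q2   q3  q2 
 * q3   q4  q3 
   q4   q0  q4 
(> = start, * = accepting)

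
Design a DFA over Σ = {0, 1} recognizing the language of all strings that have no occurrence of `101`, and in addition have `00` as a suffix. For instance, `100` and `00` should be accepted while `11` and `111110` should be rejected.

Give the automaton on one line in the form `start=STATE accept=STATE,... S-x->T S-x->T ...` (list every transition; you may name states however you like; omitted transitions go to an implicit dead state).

start=q0 accept=q3 q0-0->q1 q0-1->q2 q1-0->q3 q1-1->q2 q2-0->q4 q2-1->q2 q3-0->q3 q3-1->q2 q4-0->q3 q4-1->q5 q5-0->q5 q5-1->q5

Run two small machines in parallel and take their product. The first has 4 states tracking partial matches of the forbidden pattern `101`; the second has 3 states tracking how much of the suffix `00` has currently been matched. A product state is a pair (one from each), accepting exactly when both do. Equivalent product states are then merged.
With 6 states:
        0   1  
>  q0   q1  q2 
   q1   q3  q2 
   q2   q4  q2 
 * q3   q3  q2 
   q4   q3  q5 
   q5   q5  q5 
(> = start, * = accepting)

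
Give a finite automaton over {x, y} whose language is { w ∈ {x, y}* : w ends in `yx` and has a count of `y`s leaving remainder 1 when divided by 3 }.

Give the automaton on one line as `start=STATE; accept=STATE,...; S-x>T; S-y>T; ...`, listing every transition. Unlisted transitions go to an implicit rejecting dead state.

start=S0; accept=S2; S0-x>S0; S0-y>S1; S1-x>S2; S1-y>S3; S2-x>S4; S2-y>S3; S3-x>S5; S3-y>S6; S4-x>S4; S4-y>S3; S5-x>S7; S5-y>S6; S6-x>S8; S6-y>S1; S7-x>S7; S7-y>S6; S8-x>S0; S8-y>S1

Run two small machines in parallel and take their product. One (3 states) tracks how much of the suffix `yx` has currently been matched; the other (3 states) tracks the count of `y`s modulo 3. Each combined state is a pair, one component from each; accept when both components accept.
9 states suffice.
        x   y  
>  S0   S0  S1 
   S1   S2  S3 
 * S2   S4  S3 
   S3   S5  S6 
   S4   S4  S3 
   S5   S7  S6 
   S6   S8  S1 
   S7   S7  S6 
   S8   S0  S1 
(> = start, * = accepting)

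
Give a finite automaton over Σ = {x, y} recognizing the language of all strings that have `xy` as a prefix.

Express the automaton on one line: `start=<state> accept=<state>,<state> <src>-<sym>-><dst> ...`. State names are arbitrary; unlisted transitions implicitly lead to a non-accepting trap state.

start=q0 accept=q2 q0-x->q1 q0-y->q3 q1-x->q3 q1-y->q2 q2-x->q2 q2-y->q2 q3-x->q3 q3-y->q3

Check the first 2 symbols one by one: q0 through q1 record how many have matched `xy` so far; any wrong symbol goes to the dead state q3. After all 2 match we enter the accepting sink q2.
With 4 states:
        x   y  
>  q0   q1  q3 
   q1   q3  q2 
 * q2   q2  q2 
   q3   q3  q3 
(> = start, * = accepting)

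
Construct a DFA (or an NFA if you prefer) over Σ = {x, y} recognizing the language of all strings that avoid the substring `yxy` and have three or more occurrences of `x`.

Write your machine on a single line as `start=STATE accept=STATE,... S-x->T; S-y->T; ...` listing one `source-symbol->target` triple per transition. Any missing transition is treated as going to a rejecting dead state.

Handle the two conditions separately and then intersect. One (4 states) tracks partial matches of the forbidden pattern `yxy`; the other (5 states) tracks the count of `x`s, saturating at 4. Each combined state is a pair, one component from each; accept when both components accept.
An 18-state machine:
       x  y 
>  A   B  C 
   B   D  E 
   C   F  C 
   D   G  H 
   E   I  E 
   F   D  J 
 * G   K  L 
   H   M  H 
   I   G  N 
   J   N  J 
 * K   K  O 
 * L   P  L 
 * M   K  Q 
   N   Q  N 
 * O   P  O 
 * P   K  R 
   Q   R  Q 
   R   R  R 
(> = start, * = accepting)

start=A; accept=G,K,L,M,O,P; A-x->B; A-y->C; B-x->D; B-y->E; C-x->F; C-y->C; D-x->G; D-y->H; E-x->I; E-y->E; F-x->D; F-y->J; G-x->K; G-y->L; H-x->M; H-y->H; I-x->G; I-y->N; J-x->N; J-y->J; K-x->K; K-y->O; L-x->P; L-y->L; M-x->K; M-y->Q; N-x->Q; N-y->N; O-x->P; O-y->O; P-x->K; P-y->R; Q-x->R; Q-y->Q; R-x->R; R-y->R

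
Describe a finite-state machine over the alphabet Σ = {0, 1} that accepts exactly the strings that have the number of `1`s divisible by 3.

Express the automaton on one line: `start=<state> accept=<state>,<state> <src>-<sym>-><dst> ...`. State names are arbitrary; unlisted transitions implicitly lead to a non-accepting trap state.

start=q0 accept=q0 q0-0->q0 q0-1->q1 q1-0->q1 q1-1->q2 q2-0->q2 q2-1->q0

Keep the running count of `1`s modulo 3: each `1` advances along the cycle q0 → q1 → q2 → q0 while other symbols loop. Accept at q0.
A 3-state machine:
        0   1  
>* q0   q0  q1 
   q1   q1  q2 
   q2   q2  q0 
(> = start, * = accepting)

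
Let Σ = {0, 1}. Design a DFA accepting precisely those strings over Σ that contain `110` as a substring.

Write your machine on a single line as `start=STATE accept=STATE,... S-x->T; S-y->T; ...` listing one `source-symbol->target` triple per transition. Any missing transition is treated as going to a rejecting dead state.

Track how much of `110` has been matched so far: state q0 is no progress, q3 is the absorbing accept state reached once `110` has occurred. Intermediate states record partial matches; on a mismatch, fall back to the longest reusable overlap.
With 4 states:
        0   1  
>  q0   q0  q1 
   q1   q0  q2 
   q2   q3  q2 
 * q3   q3  q3 
(> = start, * = accepting)

start=q0; accept=q3; q0-0->q0; q0-1->q1; q1-0->q0; q1-1->q2; q2-0->q3; q2-1->q2; q3-0->q3; q3-1->q3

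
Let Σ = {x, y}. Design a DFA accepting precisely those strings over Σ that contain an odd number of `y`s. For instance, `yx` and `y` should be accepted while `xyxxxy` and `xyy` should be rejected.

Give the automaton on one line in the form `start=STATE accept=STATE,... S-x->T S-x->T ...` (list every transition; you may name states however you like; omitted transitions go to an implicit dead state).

The only thing that matters is how many `y`s have appeared, reduced mod 2. Use one state per residue: q0 for 0, …, q1 for 1. Reading `y` moves to the next residue; anything else stays put. q1 is accepting.
With 2 states:
        x   y  
>  q0   q0  q1 
 * q1   q1  q0 
(> = start, * = accepting)

start=q0 accept=q1 q0-x->q0 q0-y->q1 q1-x->q1 q1-y->q0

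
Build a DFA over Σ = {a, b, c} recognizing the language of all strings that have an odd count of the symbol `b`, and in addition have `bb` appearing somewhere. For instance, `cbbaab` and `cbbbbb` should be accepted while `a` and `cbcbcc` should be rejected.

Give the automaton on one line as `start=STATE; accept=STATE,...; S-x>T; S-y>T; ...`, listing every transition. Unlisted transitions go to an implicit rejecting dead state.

Handle the two conditions separately and then intersect. One (2 states) tracks the count of `b`s modulo 2; the other (3 states) tracks whether and how much of `bb` has been seen. Each combined state is a pair, one component from each; accept when both components accept.
        a   b   c  
>  S0   S0  S1  S0 
   S1   S2  S3  S2 
   S2   S2  S4  S2 
   S3   S3  S5  S3 
   S4   S0  S5  S0 
 * S5   S5  S3  S5 
(> = start, * = accepting)

start=S0; accept=S5; S0-a>S0; S0-b>S1; S0-c>S0; S1-a>S2; S1-b>S3; S1-c>S2; S2-a>S2; S2-b>S4; S2-c>S2; S3-a>S3; S3-b>S5; S3-c>S3; S4-a>S0; S4-b>S5; S4-c>S0; S5-a>S5; S5-b>S3; S5-c>S5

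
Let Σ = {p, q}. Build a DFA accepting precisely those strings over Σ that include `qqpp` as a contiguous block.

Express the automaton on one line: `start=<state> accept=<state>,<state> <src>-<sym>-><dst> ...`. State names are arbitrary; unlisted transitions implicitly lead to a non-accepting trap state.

start=s0 accept=s4 s0-p->s0 s0-q->s1 s1-p->s0 s1-q->s2 s2-p->s3 s2-q->s2 s3-p->s4 s3-q->s1 s4-p->s4 s4-q->s4

Track how much of `qqpp` has been matched so far: state s0 is no progress, s4 is the absorbing accept state reached once `qqpp` has occurred. Intermediate states record partial matches; on a mismatch, fall back to the longest reusable overlap.
        p   q  
>  s0   s0  s1 
   s1   s0  s2 
   s2   s3  s2 
   s3   s4  s1 
 * s4   s4  s4 
(> = start, * = accepting)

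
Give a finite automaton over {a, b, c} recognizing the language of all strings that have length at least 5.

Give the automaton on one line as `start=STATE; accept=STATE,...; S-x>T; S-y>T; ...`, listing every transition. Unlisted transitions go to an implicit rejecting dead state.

We only need to distinguish lengths 0, 1, …, 5, and '>5'. Chain q0 → q1 → q2 → q3 → q4 → q5 → q6 on every symbol, with q6 looping. Accepting states: {q5, q6}.
A 7-state machine:
        a   b   c  
>  q0   q1  q1  q1 
   q1   q2  q2  q2 
   q2   q3  q3  q3 
   q3   q4  q4  q4 
   q4   q5  q5  q5 
 * q5   q6  q6  q6 
 * q6   q6  q6  q6 
(> = start, * = accepting)

start=q0; accept=q5,q6; q0-a>q1; q0-b>q1; q0-c>q1; q1-a>q2; q1-b>q2; q1-c>q2; q2-a>q3; q2-b>q3; q2-c>q3; q3-a>q4; q3-b>q4; q3-c>q4; q4-a>q5; q4-b>q5; q4-c>q5; q5-a>q6; q5-b>q6; q5-c>q6; q6-a>q6; q6-b>q6; q6-c>q6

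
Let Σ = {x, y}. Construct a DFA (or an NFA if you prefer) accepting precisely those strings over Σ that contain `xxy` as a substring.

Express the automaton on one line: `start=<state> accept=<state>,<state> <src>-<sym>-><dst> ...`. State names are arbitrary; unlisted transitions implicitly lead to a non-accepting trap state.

start=A accept=D A-x->B A-y->A B-x->C B-y->A C-x->C C-y->D D-x->D D-y->D

States A..C record the length of the longest prefix of `xxy` that matches the current input suffix. Reaching D means `xxy` has been seen, and we stay there forever. Accept from D.
With 4 states:
       x  y 
>  A   B  A 
   B   C  A 
   C   C  D 
 * D   D  D 
(> = start, * = accepting)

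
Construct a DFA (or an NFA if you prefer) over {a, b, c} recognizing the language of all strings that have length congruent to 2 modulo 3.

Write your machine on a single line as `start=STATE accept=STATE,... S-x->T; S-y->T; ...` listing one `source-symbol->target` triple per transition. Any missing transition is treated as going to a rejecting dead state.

start=s0; accept=s2; s0-a->s1; s0-b->s1; s0-c->s1; s1-a->s2; s1-b->s2; s1-c->s2; s2-a->s0; s2-b->s0; s2-c->s0

Count input length modulo 3: every symbol advances one step around the cycle s0 → s1 → s2 → s0. Accept at s2.
With 3 states:
        a   b   c  
>  s0   s1  s1  s1 
   s1   s2  s2  s2 
 * s2   s0  s0  s0 
(> = start, * = accepting)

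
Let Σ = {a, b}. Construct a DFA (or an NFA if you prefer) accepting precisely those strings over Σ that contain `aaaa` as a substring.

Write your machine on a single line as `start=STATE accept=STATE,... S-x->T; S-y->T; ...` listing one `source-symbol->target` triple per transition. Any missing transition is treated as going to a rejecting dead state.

Track how much of `aaaa` has been matched so far: state s0 is no progress, s4 is the absorbing accept state reached once `aaaa` has occurred. Intermediate states record partial matches; on a mismatch, fall back to the longest reusable overlap.
5 states suffice.
        a   b  
>  s0   s1  s0 
   s1   s2  s0 
   s2   s3  s0 
   s3   s4  s0 
 * s4   s4  s4 
(> = start, * = accepting)

start=s0; accept=s4; s0-a->s1; s0-b->s0; s1-a->s2; s1-b->s0; s2-a->s3; s2-b->s0; s3-a->s4; s3-b->s0; s4-a->s4; s4-b->s4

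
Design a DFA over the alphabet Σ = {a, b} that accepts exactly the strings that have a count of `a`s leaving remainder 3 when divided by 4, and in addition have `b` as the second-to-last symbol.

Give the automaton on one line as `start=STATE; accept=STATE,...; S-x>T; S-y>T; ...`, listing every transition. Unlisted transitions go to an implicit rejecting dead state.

start=s0; accept=s6,s7; s0-a>s1; s0-b>s0; s1-a>s2; s1-b>s1; s2-a>s3; s2-b>s4; s3-a>s0; s3-b>s5; s4-a>s6; s4-b>s4; s5-a>s0; s5-b>s7; s6-a>s0; s6-b>s5; s7-a>s0; s7-b>s7

Handle the two conditions separately and then intersect. One (4 states) tracks the count of `a`s modulo 4; the other (7 states) tracks the last 2 symbols read. Each combined state is a pair, one component from each; accept when both components accept. Minimizing collapses redundant product states.
8 states suffice.
        a   b  
>  s0   s1  s0 
   s1   s2  s1 
   s2   s3  s4 
   s3   s0  s5 
   s4   s6  s4 
   s5   s0  s7 
 * s6   s0  s5 
 * s7   s0  s7 
(> = start, * = accepting)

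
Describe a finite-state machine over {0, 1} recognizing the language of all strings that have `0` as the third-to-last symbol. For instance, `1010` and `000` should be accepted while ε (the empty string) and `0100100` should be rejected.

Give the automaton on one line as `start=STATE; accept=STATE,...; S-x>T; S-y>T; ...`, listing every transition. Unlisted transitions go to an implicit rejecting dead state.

A DFA must remember the last 3 symbols (since which symbol is third-to-last isn't known until the input ends). Use one state per possible window of the last ≤3 symbols; accept from those whose window starts with `0`.
15 states suffice.
          0    1  
>  q0     q1   q2 
   q1     q3   q4 
   q2     q5   q6 
   q3     q7   q8 
   q4     q9  q10 
   q5    q11  q12 
   q6    q13  q14 
 * q7     q7   q8 
 * q8     q9  q10 
 * q9    q11  q12 
 * q10   q13  q14 
   q11    q7   q8 
   q12    q9  q10 
   q13   q11  q12 
   q14   q13  q14 
(> = start, * = accepting)

start=q0; accept=q7,q8,q9,q10; q0-0>q1; q0-1>q2; q1-0>q3; q1-1>q4; q2-0>q5; q2-1>q6; q3-0>q7; q3-1>q8; q4-0>q9; q4-1>q10; q5-0>q11; q5-1>q12; q6-0>q13; q6-1>q14; q7-0>q7; q7-1>q8; q8-0>q9; q8-1>q10; q9-0>q11; q9-1>q12; q10-0>q13; q10-1>q14; q11-0>q7; q11-1>q8; q12-0>q9; q12-1>q10; q13-0>q11; q13-1>q12; q14-0>q13; q14-1>q14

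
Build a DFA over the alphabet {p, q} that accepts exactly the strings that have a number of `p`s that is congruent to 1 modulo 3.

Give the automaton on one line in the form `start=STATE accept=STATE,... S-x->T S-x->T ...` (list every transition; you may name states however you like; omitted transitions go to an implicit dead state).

The only thing that matters is how many `p`s have appeared, reduced mod 3. Use one state per residue: S0 for 0, …, S2 for 2. Reading `p` moves to the next residue; anything else stays put. S1 is accepting.
A 3-state machine:
        p   q  
>  S0   S1  S0 
 * S1   S2  S1 
   S2   S0  S2 
(> = start, * = accepting)

start=S0 accept=S1 S0-p->S1 S0-q->S0 S1-p->S2 S1-q->S1 S2-p->S0 S2-q->S2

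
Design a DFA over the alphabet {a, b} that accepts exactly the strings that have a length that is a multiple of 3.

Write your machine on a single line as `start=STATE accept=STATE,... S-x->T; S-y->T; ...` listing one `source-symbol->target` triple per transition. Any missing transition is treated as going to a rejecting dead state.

start=q0; accept=q0; q0-a->q1; q0-b->q1; q1-a->q2; q1-b->q2; q2-a->q0; q2-b->q0

Only the length mod 3 matters, so use a 3-cycle: from any state, every input symbol moves to the next state, wrapping q2 back to q0. Mark q0 accepting.
With 3 states:
        a   b  
>* q0   q1  q1 
   q1   q2  q2 
   q2   q0  q0 
(> = start, * = accepting)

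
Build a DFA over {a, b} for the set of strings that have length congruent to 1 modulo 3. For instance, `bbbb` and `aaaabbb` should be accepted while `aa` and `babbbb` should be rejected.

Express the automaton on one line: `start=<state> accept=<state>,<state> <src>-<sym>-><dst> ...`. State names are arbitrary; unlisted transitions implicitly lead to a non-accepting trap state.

Only the length mod 3 matters, so use a 3-cycle: from any state, every input symbol moves to the next state, wrapping s2 back to s0. Mark s1 accepting.
A 3-state machine:
        a   b  
>  s0   s1  s1 
 * s1   s2  s2 
   s2   s0  s0 
(> = start, * = accepting)

start=s0 accept=s1 s0-a->s1 s0-b->s1 s1-a->s2 s1-b->s2 s2-a->s0 s2-b->s0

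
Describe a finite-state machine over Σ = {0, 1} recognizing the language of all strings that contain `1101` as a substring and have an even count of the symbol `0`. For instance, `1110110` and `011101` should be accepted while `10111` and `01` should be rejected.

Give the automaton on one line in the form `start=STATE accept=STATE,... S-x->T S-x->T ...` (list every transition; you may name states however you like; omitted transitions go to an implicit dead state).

start=s0 accept=s9 s0-0->s1 s0-1->s2 s1-0->s0 s1-1->s3 s2-0->s1 s2-1->s4 s3-0->s0 s3-1->s5 s4-0->s6 s4-1->s4 s5-0->s7 s5-1->s5 s6-0->s0 s6-1->s8 s7-0->s1 s7-1->s9 s8-0->s9 s8-1->s8 s9-0->s8 s9-1->s9

Handle the two conditions separately and then intersect. One (5 states) tracks whether and how much of `1101` has been seen; the other (2 states) tracks the count of `0`s modulo 2. Each combined state is a pair, one component from each; accept when both components accept.
A 10-state machine:
        0   1  
>  s0   s1  s2 
   s1   s0  s3 
   s2   s1  s4 
   s3   s0  s5 
   s4   s6  s4 
   s5   s7  s5 
   s6   s0  s8 
   s7   s1  s9 
   s8   s9  s8 
 * s9   s8  s9 
(> = start, * = accepting)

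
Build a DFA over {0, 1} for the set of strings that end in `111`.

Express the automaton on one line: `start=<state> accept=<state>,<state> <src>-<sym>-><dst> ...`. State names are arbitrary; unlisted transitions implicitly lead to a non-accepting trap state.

Remember how much of `111` the current input suffix matches. State S0 means no match yet; S1 means the last symbol is `1`; S2 means the last 2 symbols are `11`; S3 means the last 3 symbols are `111`. Only S3 accepts. On a mismatch, fall back to the longest proper suffix that is still a prefix of `111`.
With 4 states:
        0   1  
>  S0   S0  S1 
   S1   S0  S2 
   S2   S0  S3 
 * S3   S0  S3 
(> = start, * = accepting)

start=S0 accept=S3 S0-0->S0 S0-1->S1 S1-0->S0 S1-1->S2 S2-0->S0 S2-1->S3 S3-0->S0 S3-1->S3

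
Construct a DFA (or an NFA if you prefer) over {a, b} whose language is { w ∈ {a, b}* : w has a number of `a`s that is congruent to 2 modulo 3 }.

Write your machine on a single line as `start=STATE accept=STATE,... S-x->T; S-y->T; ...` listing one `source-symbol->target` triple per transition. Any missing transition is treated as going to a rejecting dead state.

Keep the running count of `a`s modulo 3: each `a` advances along the cycle q0 → q1 → q2 → q0 while other symbols loop. Accept at q2.
A 3-state machine:
        a   b  
>  q0   q1  q0 
   q1   q2  q1 
 * q2   q0  q2 
(> = start, * = accepting)

start=q0; accept=q2; q0-a->q1; q0-b->q0; q1-a->q2; q1-b->q1; q2-a->q0; q2-b->q2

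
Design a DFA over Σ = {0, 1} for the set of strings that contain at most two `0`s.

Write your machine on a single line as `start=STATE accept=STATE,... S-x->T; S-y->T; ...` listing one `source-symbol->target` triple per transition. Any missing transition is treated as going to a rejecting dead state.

Only the number of `0`s matters, and only up to 3. Make a chain S0 → S1 → S2 → S3 advanced by each `0` (with S3 absorbing); every other symbol self-loops. The accepting set is {S0, S1, S2}.
With 4 states:
        0   1  
>* S0   S1  S0 
 * S1   S2  S1 
 * S2   S3  S2 
   S3   S3  S3 
(> = start, * = accepting)

start=S0; accept=S0,S1,S2; S0-0->S1; S0-1->S0; S1-0->S2; S1-1->S1; S2-0->S3; S2-1->S2; S3-0->S3; S3-1->S3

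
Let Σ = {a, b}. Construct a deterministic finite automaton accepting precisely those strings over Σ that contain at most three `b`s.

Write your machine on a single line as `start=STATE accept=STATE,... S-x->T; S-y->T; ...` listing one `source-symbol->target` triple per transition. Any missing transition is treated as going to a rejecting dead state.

Only the number of `b`s matters, and only up to 4. Make a chain S0 → S1 → S2 → S3 → S4 advanced by each `b` (with S4 absorbing); every other symbol self-loops. The accepting set is {S0, S1, S2, S3}.
With 5 states:
        a   b  
>* S0   S0  S1 
 * S1   S1  S2 
 * S2   S2  S3 
 * S3   S3  S4 
   S4   S4  S4 
(> = start, * = accepting)

start=S0; accept=S0,S1,S2,S3; S0-a->S0; S0-b->S1; S1-a->S1; S1-b->S2; S2-a->S2; S2-b->S3; S3-a->S3; S3-b->S4; S4-a->S4; S4-b->S4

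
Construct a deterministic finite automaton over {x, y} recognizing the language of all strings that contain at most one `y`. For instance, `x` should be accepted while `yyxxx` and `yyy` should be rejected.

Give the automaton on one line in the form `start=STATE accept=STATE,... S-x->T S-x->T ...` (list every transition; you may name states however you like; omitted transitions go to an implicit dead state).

Count `y`s, saturating at 2: state q0 means no `y` yet, q1 means one `y` seen, q2 means more than one. Each `y` increments (capped at q2); other symbols loop. Accept from {q0, q1}.
3 states suffice.
        x   y  
>* q0   q0  q1 
 * q1   q1  q2 
   q2   q2  q2 
(> = start, * = accepting)

start=q0 accept=q0,q1 q0-x->q0 q0-y->q1 q1-x->q1 q1-y->q2 q2-x->q2 q2-y->q2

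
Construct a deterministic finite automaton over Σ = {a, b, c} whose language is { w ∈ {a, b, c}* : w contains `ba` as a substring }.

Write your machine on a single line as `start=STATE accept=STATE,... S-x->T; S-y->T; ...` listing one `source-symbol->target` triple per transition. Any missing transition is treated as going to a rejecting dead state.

start=s0; accept=s2; s0-a->s0; s0-b->s1; s0-c->s0; s1-a->s2; s1-b->s1; s1-c->s0; s2-a->s2; s2-b->s2; s2-c->s2

Track how much of `ba` has been matched so far: state s0 is no progress, s2 is the absorbing accept state reached once `ba` has occurred. Intermediate states record partial matches; on a mismatch, fall back to the longest reusable overlap.
With 3 states:
        a   b   c  
>  s0   s0  s1  s0 
   s1   s2  s1  s0 
 * s2   s2  s2  s2 
(> = start, * = accepting)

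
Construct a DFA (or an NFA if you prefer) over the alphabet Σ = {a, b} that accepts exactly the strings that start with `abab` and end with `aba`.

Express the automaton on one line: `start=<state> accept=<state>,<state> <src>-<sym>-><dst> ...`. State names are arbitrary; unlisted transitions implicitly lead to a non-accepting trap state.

start=s0 accept=s6 s0-a->s1 s0-b->s2 s1-a->s2 s1-b->s3 s2-a->s2 s2-b->s2 s3-a->s4 s3-b->s2 s4-a->s2 s4-b->s5 s5-a->s6 s5-b->s7 s6-a->s8 s6-b->s5 s7-a->s8 s7-b->s7 s8-a->s8 s8-b->s5

Handle the two conditions separately and then intersect. The first has 6 states tracking whether the input so far still matches the prefix `abab`; the second has 4 states tracking how much of the suffix `aba` has currently been matched. A product state is a pair (one from each), accepting exactly when both do. Minimizing collapses redundant product states.
9 states suffice.
        a   b  
>  s0   s1  s2 
   s1   s2  s3 
   s2   s2  s2 
   s3   s4  s2 
   s4   s2  s5 
   s5   s6  s7 
 * s6   s8  s5 
   s7   s8  s7 
   s8   s8  s5 
(> = start, * = accepting)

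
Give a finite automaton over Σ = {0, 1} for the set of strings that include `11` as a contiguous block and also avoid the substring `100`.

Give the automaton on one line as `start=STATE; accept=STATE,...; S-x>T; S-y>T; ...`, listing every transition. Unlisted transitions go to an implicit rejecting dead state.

start=q0; accept=q3,q5; q0-0>q0; q0-1>q1; q1-0>q2; q1-1>q3; q2-0>q4; q2-1>q1; q3-0>q5; q3-1>q3; q4-0>q4; q4-1>q4; q5-0>q4; q5-1>q3

Build one automaton per condition and run them in lockstep. One (3 states) tracks whether and how much of `11` has been seen; the other (4 states) tracks partial matches of the forbidden pattern `100`. Each combined state is a pair, one component from each; accept when both components accept. Minimizing collapses redundant product states.
6 states suffice.
        0   1  
>  q0   q0  q1 
   q1   q2  q3 
   q2   q4  q1 
 * q3   q5  q3 
   q4   q4  q4 
 * q5   q4  q3 
(> = start, * = accepting)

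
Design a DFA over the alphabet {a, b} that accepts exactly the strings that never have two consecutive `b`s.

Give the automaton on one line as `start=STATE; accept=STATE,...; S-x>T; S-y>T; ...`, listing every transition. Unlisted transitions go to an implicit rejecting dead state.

Track partial matches of the forbidden pattern `bb`. State S2 is a dead state reached once `bb` has occurred; every other state accepts. S0 means no part of `bb` is currently matched.
With 3 states:
        a   b  
>* S0   S0  S1 
 * S1   S0  S2 
   S2   S2  S2 
(> = start, * = accepting)

start=S0; accept=S0,S1; S0-a>S0; S0-b>S1; S1-a>S0; S1-b>S2; S2-a>S2; S2-b>S2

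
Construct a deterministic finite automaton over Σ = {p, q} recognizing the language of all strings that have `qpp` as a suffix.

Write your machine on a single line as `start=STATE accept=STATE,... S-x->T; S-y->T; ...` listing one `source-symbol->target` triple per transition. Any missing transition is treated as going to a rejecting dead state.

Remember how much of `qpp` the current input suffix matches. State s0 means no match yet; s1 means the last symbol is `q`; s2 means the last 2 symbols are `qp`; s3 means the last 3 symbols are `qpp`. Only s3 accepts. On a mismatch, fall back to the longest proper suffix that is still a prefix of `qpp`.
        p   q  
>  s0   s0  s1 
   s1   s2  s1 
   s2   s3  s1 
 * s3   s0  s1 
(> = start, * = accepting)

start=s0; accept=s3; s0-p->s0; s0-q->s1; s1-p->s2; s1-q->s1; s2-p->s3; s2-q->s1; s3-p->s0; s3-q->s1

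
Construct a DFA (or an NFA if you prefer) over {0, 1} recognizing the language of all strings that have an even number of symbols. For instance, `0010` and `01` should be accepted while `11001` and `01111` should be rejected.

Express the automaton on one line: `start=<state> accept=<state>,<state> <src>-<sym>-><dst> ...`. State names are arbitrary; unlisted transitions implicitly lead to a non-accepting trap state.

Count input length modulo 2: every symbol advances one step around the cycle q0 → q1 → q0. Accept at q0.
A 2-state machine:
        0   1  
>* q0   q1  q1 
   q1   q0  q0 
(> = start, * = accepting)

start=q0 accept=q0 q0-0->q1 q0-1->q1 q1-0->q0 q1-1->q0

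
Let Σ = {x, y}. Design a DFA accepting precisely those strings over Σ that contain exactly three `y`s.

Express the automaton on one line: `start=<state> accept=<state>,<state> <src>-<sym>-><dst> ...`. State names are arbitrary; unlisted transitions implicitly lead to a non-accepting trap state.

Count `y`s, saturating at 4: states A through D mean 0 through 3 `y`s seen; E means more than 3. Each `y` increments (capped at E); other symbols loop. Accept from {D}.
With 5 states:
       x  y 
>  A   A  B 
   B   B  C 
   C   C  D 
 * D   D  E 
   E   E  E 
(> = start, * = accepting)

start=A accept=D A-x->A A-y->B B-x->B B-y->C C-x->C C-y->D D-x->D D-y->E E-x->E E-y->E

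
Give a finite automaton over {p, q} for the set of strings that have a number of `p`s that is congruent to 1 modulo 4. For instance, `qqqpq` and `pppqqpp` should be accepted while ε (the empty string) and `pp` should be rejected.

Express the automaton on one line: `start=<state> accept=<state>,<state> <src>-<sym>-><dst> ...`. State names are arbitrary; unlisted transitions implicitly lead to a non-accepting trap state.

start=A accept=B A-p->B A-q->A B-p->C B-q->B C-p->D C-q->C D-p->A D-q->D

The only thing that matters is how many `p`s have appeared, reduced mod 4. Use one state per residue: A for 0, …, D for 3. Reading `p` moves to the next residue; anything else stays put. B is accepting.
       p  q 
>  A   B  A 
 * B   C  B 
   C   D  C 
   D   A  D 
(> = start, * = accepting)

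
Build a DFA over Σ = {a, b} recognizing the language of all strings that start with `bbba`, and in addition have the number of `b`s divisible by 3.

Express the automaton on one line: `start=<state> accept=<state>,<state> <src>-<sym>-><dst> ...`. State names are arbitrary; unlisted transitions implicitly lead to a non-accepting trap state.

Handle the two conditions separately and then intersect. The first has 6 states tracking whether the input so far still matches the prefix `bbba`; the second has 3 states tracking the count of `b`s modulo 3. A product state is a pair (one from each), accepting exactly when both do. After merging equivalent states the machine shrinks.
        a   b  
>  q0   q1  q2 
   q1   q1  q1 
   q2   q1  q3 
   q3   q1  q4 
   q4   q5  q1 
 * q5   q5  q6 
   q6   q6  q7 
   q7   q7  q5 
(> = start, * = accepting)

start=q0 accept=q5 q0-a->q1 q0-b->q2 q1-a->q1 q1-b->q1 q2-a->q1 q2-b->q3 q3-a->q1 q3-b->q4 q4-a->q5 q4-b->q1 q5-a->q5 q5-b->q6 q6-a->q6 q6-b->q7 q7-a->q7 q7-b->q5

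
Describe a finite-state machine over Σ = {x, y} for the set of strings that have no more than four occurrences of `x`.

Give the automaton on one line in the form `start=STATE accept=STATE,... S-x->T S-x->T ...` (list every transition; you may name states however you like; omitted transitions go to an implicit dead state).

start=A accept=A,B,C,D,E A-x->B A-y->A B-x->C B-y->B C-x->D C-y->C D-x->E D-y->D E-x->F E-y->E F-x->F F-y->F

Count `x`s, saturating at 5: states A through E mean 0 through 4 `x`s seen; F means more than 4. Each `x` increments (capped at F); other symbols loop. Accept from {A, B, C, D, E}.
       x  y 
>* A   B  A 
 * B   C  B 
 * C   D  C 
 * D   E  D 
 * E   F  E 
   F   F  F 
(> = start, * = accepting)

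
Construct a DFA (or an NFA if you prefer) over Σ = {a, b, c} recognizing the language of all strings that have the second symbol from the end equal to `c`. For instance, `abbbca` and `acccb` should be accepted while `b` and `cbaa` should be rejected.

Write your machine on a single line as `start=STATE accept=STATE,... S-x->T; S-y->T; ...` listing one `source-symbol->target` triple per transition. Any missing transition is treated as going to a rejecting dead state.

start=q0; accept=q10,q11,q12; q0-a->q1; q0-b->q2; q0-c->q3; q1-a->q4; q1-b->q5; q1-c->q6; q2-a->q7; q2-b->q8; q2-c->q9; q3-a->q10; q3-b->q11; q3-c->q12; q4-a->q4; q4-b->q5; q4-c->q6; q5-a->q7; q5-b->q8; q5-c->q9; q6-a->q10; q6-b->q11; q6-c->q12; q7-a->q4; q7-b->q5; q7-c->q6; q8-a->q7; q8-b->q8; q8-c->q9; q9-a->q10; q9-b->q11; q9-c->q12; q10-a->q4; q10-b->q5; q10-c->q6; q11-a->q7; q11-b->q8; q11-c->q9; q12-a->q10; q12-b->q11; q12-c->q12

Because acceptance depends on a position counted from the end, the machine has to buffer the most recent 2 symbols. Make each state the string of the last up-to-2 symbols read; on input `x` shift the window left and append `x`. Accept when the buffered window has length 2 and begins with `c`.
With 13 states:
          a    b    c  
>  q0     q1   q2   q3 
   q1     q4   q5   q6 
   q2     q7   q8   q9 
   q3    q10  q11  q12 
   q4     q4   q5   q6 
   q5     q7   q8   q9 
   q6    q10  q11  q12 
   q7     q4   q5   q6 
   q8     q7   q8   q9 
   q9    q10  q11  q12 
 * q10    q4   q5   q6 
 * q11    q7   q8   q9 
 * q12   q10  q11  q12 
(> = start, * = accepting)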